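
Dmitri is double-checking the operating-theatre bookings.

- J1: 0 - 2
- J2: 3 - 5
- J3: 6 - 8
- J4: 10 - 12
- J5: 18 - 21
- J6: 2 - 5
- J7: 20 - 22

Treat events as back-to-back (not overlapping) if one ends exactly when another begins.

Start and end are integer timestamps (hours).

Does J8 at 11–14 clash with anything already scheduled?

J1: ends 2 at or before J8 starts 11 → clear.
J6: ends 5 at or before J8 starts 11 → clear.
J2: ends 5 at or before J8 starts 11 → clear.
J3: ends 8 at or before J8 starts 11 → clear.
J4: starts 10 before J8 ends 14, and ends 12 after J8 starts 11 → overlap.
J5: starts 18 at or after J8 ends 14 → clear.
J7: starts 20 at or after J8 ends 14 → clear.
J8 overlaps J4.

Yes — it overlaps J4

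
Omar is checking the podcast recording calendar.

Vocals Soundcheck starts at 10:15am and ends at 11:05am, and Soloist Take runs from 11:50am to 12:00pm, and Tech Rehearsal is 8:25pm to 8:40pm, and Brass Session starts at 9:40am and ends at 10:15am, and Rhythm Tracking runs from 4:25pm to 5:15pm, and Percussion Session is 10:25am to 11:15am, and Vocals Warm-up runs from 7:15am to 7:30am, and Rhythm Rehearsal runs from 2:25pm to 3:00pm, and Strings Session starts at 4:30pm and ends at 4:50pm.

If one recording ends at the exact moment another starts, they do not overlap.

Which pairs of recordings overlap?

Percussion Session & Vocals Soundcheck, Rhythm Tracking & Strings Session

Check each pair: they overlap iff neither finishes before the other starts.
Sorted by start: Vocals Warm-up, Brass Session, Vocals Soundcheck, Percussion Session, Soloist Take, Rhythm Rehearsal, Rhythm Tracking, Strings Session, Tech Rehearsal.
Brass Session starts after Vocals Warm-up ends; Vocals Warm-up is clear from here.
Vocals Soundcheck starts exactly when Brass Session ends (back-to-back, no overlap); Brass Session is clear from here.
Percussion Session starts before Vocals Soundcheck ends → Vocals Soundcheck and Percussion Session overlap.
Soloist Take starts after Vocals Soundcheck ends; Vocals Soundcheck is clear from here.
Soloist Take starts after Percussion Session ends; Percussion Session is clear from here.
Rhythm Rehearsal starts after Soloist Take ends; Soloist Take is clear from here.
Rhythm Tracking starts after Rhythm Rehearsal ends; Rhythm Rehearsal is clear from here.
Strings Session starts before Rhythm Tracking ends → Rhythm Tracking and Strings Session overlap.
Tech Rehearsal starts after Rhythm Tracking ends.
Tech Rehearsal starts after Strings Session ends.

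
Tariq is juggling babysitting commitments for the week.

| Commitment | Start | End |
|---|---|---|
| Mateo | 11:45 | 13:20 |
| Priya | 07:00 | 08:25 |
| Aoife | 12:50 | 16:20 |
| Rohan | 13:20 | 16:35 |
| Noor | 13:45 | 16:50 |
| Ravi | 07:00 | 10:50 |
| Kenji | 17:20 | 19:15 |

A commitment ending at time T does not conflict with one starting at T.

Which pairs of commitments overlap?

Sorted by start: Priya, Ravi, Mateo, Aoife, Rohan, Noor, Kenji.
Ravi starts before Priya ends → Priya and Ravi overlap.
Mateo starts after Priya ends, so Priya has no further overlaps.
Mateo starts after Ravi ends, so Ravi has no further overlaps.
Aoife starts before Mateo ends → Mateo and Aoife overlap.
Rohan starts exactly when Mateo ends (back-to-back, no overlap), so Mateo has no further overlaps.
Rohan starts before Aoife ends → Aoife and Rohan overlap.
Noor starts before Aoife ends → Aoife and Noor overlap.
Kenji starts after Aoife ends.
Noor starts before Rohan ends → Rohan and Noor overlap.
Kenji starts after Rohan ends.
Kenji starts after Noor ends.

Aoife & Mateo, Aoife & Noor, Aoife & Rohan, Noor & Rohan, Priya & Ravi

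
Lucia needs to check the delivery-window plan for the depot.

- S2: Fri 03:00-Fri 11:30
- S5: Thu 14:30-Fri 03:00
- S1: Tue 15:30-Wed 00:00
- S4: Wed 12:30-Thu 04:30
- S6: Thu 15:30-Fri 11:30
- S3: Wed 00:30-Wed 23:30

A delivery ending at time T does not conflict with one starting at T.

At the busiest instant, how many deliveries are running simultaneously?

Walk through starts and ends in time order (an end at T is processed before a start at T):
Tue 15:30 start S1 → 1
Wed 00:00 end S1 → 0
Wed 00:30 start S3 → 1
Wed 12:30 start S4 → 2
Wed 23:30 end S3 → 1
Thu 04:30 end S4 → 0
Thu 14:30 start S5 → 1
Thu 15:30 start S6 → 2
Fri 03:00 end S5 → 1
Fri 03:00 start S2 → 2
Fri 11:30 end S2 → 1
Fri 11:30 end S6 → 0
Peak is 2, at Wed 12:30 (S3, S4).

2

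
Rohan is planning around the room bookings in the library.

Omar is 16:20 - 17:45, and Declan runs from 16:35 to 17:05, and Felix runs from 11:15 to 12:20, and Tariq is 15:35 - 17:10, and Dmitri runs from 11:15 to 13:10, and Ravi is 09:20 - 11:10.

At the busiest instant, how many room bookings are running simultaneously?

Walk through starts and ends in time order (an end at T is processed before a start at T):
09:20 start Ravi → 1
11:10 end Ravi → 0
11:15 start Dmitri → 1
11:15 start Felix → 2
12:20 end Felix → 1
13:10 end Dmitri → 0
15:35 start Tariq → 1
16:20 start Omar → 2
16:35 start Declan → 3
17:05 end Declan → 2
17:10 end Tariq → 1
17:45 end Omar → 0
Peak is 3, at 16:35 (Declan, Omar, Tariq).

3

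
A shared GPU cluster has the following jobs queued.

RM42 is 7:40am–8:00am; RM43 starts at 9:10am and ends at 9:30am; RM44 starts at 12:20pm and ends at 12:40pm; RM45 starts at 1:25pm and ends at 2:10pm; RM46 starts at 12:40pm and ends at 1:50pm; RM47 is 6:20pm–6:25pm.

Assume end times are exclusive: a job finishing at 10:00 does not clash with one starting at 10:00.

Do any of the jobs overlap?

Sorted by start: RM42, RM43, RM44, RM46, RM45, RM47.
RM43 starts after RM42 ends, so RM42 has no further overlaps.
RM44 starts after RM43 ends, so RM43 has no further overlaps.
RM46 starts exactly when RM44 ends (back-to-back, no overlap), so RM44 has no further overlaps.
RM45 starts before RM46 ends → RM46 and RM45 overlap.
That's a conflict, so the schedule is not conflict-free.

Yes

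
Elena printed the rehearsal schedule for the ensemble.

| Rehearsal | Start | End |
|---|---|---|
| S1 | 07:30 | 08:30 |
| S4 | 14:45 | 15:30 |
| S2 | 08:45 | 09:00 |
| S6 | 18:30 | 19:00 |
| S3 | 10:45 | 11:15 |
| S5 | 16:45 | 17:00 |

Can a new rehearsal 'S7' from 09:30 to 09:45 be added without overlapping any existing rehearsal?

Yes — the slot is free

S1: ends 08:30 at or before S7 starts 09:30 → clear.
S2: ends 09:00 at or before S7 starts 09:30 → clear.
S3: starts 10:45 at or after S7 ends 09:45 → clear.
S4: starts 14:45 at or after S7 ends 09:45 → clear.
S5: starts 16:45 at or after S7 ends 09:45 → clear.
S6: starts 18:30 at or after S7 ends 09:45 → clear.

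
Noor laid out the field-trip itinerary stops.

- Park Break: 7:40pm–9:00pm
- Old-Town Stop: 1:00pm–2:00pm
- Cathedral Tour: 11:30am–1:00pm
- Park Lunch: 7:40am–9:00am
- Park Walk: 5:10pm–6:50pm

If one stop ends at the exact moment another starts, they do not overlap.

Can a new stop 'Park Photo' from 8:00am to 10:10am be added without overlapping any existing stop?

Park Lunch: starts 7:40am before Park Photo ends 10:10am, and ends 9:00am after Park Photo starts 8:00am → overlap.
Cathedral Tour: starts 11:30am at or after Park Photo ends 10:10am → clear.
Old-Town Stop: starts 1:00pm at or after Park Photo ends 10:10am → clear.
Park Walk: starts 5:10pm at or after Park Photo ends 10:10am → clear.
Park Break: starts 7:40pm at or after Park Photo ends 10:10am → clear.
Park Photo overlaps Park Lunch.

No — it overlaps Park Lunch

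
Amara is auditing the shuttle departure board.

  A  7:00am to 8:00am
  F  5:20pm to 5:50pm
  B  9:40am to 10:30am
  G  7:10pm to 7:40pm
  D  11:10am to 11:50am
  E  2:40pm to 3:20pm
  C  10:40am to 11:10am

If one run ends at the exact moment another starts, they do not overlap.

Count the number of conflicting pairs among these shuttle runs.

0

Sorted by start: A, B, C, D, E, F, G.
B starts after A ends, so nothing later overlaps A either.
C starts after B ends, so nothing later overlaps B either.
D starts exactly when C ends (back-to-back, no overlap), so nothing later overlaps C either.
E starts after D ends, so nothing later overlaps D either.
F starts after E ends, so nothing later overlaps E either.
G starts after F ends.
No pair overlaps.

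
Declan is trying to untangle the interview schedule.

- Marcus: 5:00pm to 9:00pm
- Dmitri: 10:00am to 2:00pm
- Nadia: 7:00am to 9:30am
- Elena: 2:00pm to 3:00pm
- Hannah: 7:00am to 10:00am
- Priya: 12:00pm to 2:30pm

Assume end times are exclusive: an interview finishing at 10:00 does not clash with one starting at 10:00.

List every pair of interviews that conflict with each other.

Dmitri & Priya, Elena & Priya, Hannah & Nadia

Two intervals overlap when each starts before the other ends.
Sorted by start: Nadia, Hannah, Dmitri, Priya, Elena, Marcus.
Hannah starts before Nadia ends → Nadia and Hannah overlap.
Dmitri starts after Nadia ends; Nadia is clear from here.
Dmitri starts exactly when Hannah ends (back-to-back, no overlap); Hannah is clear from here.
Priya starts before Dmitri ends → Dmitri and Priya overlap.
Elena starts exactly when Dmitri ends (back-to-back, no overlap); Dmitri is clear from here.
Elena starts before Priya ends → Priya and Elena overlap.
Marcus starts after Priya ends.
Marcus starts after Elena ends.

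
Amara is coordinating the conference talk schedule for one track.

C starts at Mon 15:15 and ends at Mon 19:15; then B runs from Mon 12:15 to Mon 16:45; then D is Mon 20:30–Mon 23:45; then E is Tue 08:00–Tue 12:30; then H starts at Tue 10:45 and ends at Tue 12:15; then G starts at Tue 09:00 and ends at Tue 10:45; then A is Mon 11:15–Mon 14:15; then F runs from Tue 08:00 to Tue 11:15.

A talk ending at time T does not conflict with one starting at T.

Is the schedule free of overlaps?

No

Check each pair: they overlap iff neither finishes before the other starts.
Sorted by start: A, B, C, D, E, F, G, H.
B starts before A ends → A and B overlap.
That's a conflict, so the schedule is not conflict-free.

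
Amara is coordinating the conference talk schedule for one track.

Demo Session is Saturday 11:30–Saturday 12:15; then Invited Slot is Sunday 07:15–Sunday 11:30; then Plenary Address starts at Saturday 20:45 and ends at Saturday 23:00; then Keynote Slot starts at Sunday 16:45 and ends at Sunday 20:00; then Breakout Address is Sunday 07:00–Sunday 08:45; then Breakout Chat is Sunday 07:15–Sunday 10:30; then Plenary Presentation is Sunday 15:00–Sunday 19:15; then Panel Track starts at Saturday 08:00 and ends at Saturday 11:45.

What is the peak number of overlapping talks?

Sweep the timeline, counting +1 at each start and −1 at each end (ends before starts at a tie):
Saturday 08:00 start Panel Track → 1
Saturday 11:30 start Demo Session → 2
Saturday 11:45 end Panel Track → 1
Saturday 12:15 end Demo Session → 0
Saturday 20:45 start Plenary Address → 1
Saturday 23:00 end Plenary Address → 0
Sunday 07:00 start Breakout Address → 1
Sunday 07:15 start Breakout Chat → 2
Sunday 07:15 start Invited Slot → 3
Sunday 08:45 end Breakout Address → 2
Sunday 10:30 end Breakout Chat → 1
Sunday 11:30 end Invited Slot → 0
Sunday 15:00 start Plenary Presentation → 1
Sunday 16:45 start Keynote Slot → 2
Sunday 19:15 end Plenary Presentation → 1
Sunday 20:00 end Keynote Slot → 0
Peak is 3, at Sunday 07:15 (Breakout Address, Breakout Chat, Invited Slot).

3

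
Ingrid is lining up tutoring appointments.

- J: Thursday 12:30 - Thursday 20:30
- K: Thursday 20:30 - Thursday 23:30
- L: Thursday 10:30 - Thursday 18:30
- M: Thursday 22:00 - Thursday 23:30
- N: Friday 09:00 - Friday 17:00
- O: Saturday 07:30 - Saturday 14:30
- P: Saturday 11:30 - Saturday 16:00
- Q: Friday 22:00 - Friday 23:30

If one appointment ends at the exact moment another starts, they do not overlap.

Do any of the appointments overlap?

Two intervals overlap when each starts before the other ends.
Sorted by start: L, J, K, M, N, Q, O, P.
J starts before L ends → L and J overlap.
That's a conflict, so the schedule is not conflict-free.

Yes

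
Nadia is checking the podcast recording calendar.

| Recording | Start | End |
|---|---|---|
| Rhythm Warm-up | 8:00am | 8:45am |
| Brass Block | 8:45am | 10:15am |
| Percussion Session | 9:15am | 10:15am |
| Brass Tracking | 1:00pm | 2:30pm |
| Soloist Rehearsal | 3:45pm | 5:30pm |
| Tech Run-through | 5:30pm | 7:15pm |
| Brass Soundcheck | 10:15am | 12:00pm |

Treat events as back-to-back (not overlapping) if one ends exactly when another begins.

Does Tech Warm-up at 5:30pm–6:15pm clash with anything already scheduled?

Rhythm Warm-up: ends 8:45am at or before Tech Warm-up starts 5:30pm → clear.
Brass Block: ends 10:15am at or before Tech Warm-up starts 5:30pm → clear.
Percussion Session: ends 10:15am at or before Tech Warm-up starts 5:30pm → clear.
Brass Soundcheck: ends 12:00pm at or before Tech Warm-up starts 5:30pm → clear.
Brass Tracking: ends 2:30pm at or before Tech Warm-up starts 5:30pm → clear.
Soloist Rehearsal: ends 5:30pm at or before Tech Warm-up starts 5:30pm → clear.
Tech Run-through: starts 5:30pm before Tech Warm-up ends 6:15pm, and ends 7:15pm after Tech Warm-up starts 5:30pm → overlap.
Tech Warm-up overlaps Tech Run-through.

Yes — it overlaps Tech Run-through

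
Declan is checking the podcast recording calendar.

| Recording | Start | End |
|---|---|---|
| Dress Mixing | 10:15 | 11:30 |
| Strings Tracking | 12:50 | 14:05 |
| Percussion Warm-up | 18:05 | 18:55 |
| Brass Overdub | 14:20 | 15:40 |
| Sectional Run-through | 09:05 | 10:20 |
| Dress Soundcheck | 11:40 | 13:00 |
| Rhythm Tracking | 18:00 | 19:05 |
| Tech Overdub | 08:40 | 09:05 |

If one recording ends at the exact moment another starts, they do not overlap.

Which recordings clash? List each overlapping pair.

Two intervals overlap when each starts before the other ends.
Sorted by start: Tech Overdub, Sectional Run-through, Dress Mixing, Dress Soundcheck, Strings Tracking, Brass Overdub, Rhythm Tracking, Percussion Warm-up.
Sectional Run-through starts exactly when Tech Overdub ends (back-to-back, no overlap), so nothing later overlaps Tech Overdub either.
Dress Mixing starts before Sectional Run-through ends → Sectional Run-through and Dress Mixing overlap.
Dress Soundcheck starts after Sectional Run-through ends, so nothing later overlaps Sectional Run-through either.
Dress Soundcheck starts after Dress Mixing ends, so nothing later overlaps Dress Mixing either.
Strings Tracking starts before Dress Soundcheck ends → Dress Soundcheck and Strings Tracking overlap.
Brass Overdub starts after Dress Soundcheck ends, so nothing later overlaps Dress Soundcheck either.
Brass Overdub starts after Strings Tracking ends, so nothing later overlaps Strings Tracking either.
Rhythm Tracking starts after Brass Overdub ends, so nothing later overlaps Brass Overdub either.
Percussion Warm-up starts before Rhythm Tracking ends → Rhythm Tracking and Percussion Warm-up overlap.

Dress Mixing & Sectional Run-through, Dress Soundcheck & Strings Tracking, Percussion Warm-up & Rhythm Tracking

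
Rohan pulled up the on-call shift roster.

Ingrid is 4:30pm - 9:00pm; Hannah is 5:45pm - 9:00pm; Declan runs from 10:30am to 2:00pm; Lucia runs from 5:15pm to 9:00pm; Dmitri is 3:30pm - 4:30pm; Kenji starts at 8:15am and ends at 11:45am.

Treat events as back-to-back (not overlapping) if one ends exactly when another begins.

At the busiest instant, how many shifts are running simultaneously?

3

Walk through starts and ends in time order (an end at T is processed before a start at T):
8:15am start Kenji → 1
10:30am start Declan → 2
11:45am end Kenji → 1
2:00pm end Declan → 0
3:30pm start Dmitri → 1
4:30pm end Dmitri → 0
4:30pm start Ingrid → 1
5:15pm start Lucia → 2
5:45pm start Hannah → 3
9:00pm end Hannah → 2
9:00pm end Ingrid → 1
9:00pm end Lucia → 0
Peak is 3, at 5:45pm (Hannah, Ingrid, Lucia).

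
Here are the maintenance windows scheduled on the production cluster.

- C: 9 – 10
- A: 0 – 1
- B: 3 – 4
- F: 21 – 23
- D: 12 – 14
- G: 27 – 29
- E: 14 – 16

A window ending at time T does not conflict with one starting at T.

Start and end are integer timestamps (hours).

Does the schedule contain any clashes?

No

Sorted by start: A, B, C, D, E, F, G.
B starts after A ends — done with A.
C starts after B ends — done with B.
D starts after C ends — done with C.
E starts exactly when D ends (back-to-back, no overlap) — done with D.
F starts after E ends — done with E.
G starts after F ends.
Every pair is clear; the schedule has no overlaps.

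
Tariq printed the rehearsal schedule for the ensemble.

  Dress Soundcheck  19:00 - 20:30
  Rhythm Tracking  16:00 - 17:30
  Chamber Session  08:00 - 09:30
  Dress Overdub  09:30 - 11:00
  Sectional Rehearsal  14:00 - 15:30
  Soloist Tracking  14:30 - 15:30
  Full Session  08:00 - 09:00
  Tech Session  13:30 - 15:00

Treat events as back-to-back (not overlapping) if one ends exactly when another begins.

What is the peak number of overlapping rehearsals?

3

Sort all start/end points and keep a running count:
08:00 start Chamber Session → 1
08:00 start Full Session → 2
09:00 end Full Session → 1
09:30 end Chamber Session → 0
09:30 start Dress Overdub → 1
11:00 end Dress Overdub → 0
13:30 start Tech Session → 1
14:00 start Sectional Rehearsal → 2
14:30 start Soloist Tracking → 3
15:00 end Tech Session → 2
15:30 end Sectional Rehearsal → 1
15:30 end Soloist Tracking → 0
16:00 start Rhythm Tracking → 1
17:30 end Rhythm Tracking → 0
19:00 start Dress Soundcheck → 1
20:30 end Dress Soundcheck → 0
Peak is 3, at 14:30 (Sectional Rehearsal, Soloist Tracking, Tech Session).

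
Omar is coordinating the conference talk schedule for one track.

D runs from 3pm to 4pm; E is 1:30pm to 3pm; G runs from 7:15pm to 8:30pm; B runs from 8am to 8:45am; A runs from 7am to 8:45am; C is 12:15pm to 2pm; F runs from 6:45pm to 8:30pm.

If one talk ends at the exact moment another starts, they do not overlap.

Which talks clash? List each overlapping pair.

Two intervals overlap when each starts before the other ends.
Sorted by start: A, B, C, E, D, F, G.
B starts before A ends → A and B overlap.
C starts after A ends, so nothing later overlaps A either.
C starts after B ends, so nothing later overlaps B either.
E starts before C ends → C and E overlap.
D starts after C ends, so nothing later overlaps C either.
D starts exactly when E ends (back-to-back, no overlap), so nothing later overlaps E either.
F starts after D ends, so nothing later overlaps D either.
G starts before F ends → F and G overlap.

A & B, C & E, F & G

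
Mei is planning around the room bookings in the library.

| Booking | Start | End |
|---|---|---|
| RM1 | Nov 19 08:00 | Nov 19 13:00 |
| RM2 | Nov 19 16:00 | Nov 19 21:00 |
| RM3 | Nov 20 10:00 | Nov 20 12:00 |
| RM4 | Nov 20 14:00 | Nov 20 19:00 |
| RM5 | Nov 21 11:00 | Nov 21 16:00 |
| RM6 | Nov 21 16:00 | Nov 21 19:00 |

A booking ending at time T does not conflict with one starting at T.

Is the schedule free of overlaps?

Yes

Sorted by start: RM1, RM2, RM3, RM4, RM5, RM6.
RM2 starts after RM1 ends, so nothing later overlaps RM1 either.
RM3 starts after RM2 ends, so nothing later overlaps RM2 either.
RM4 starts after RM3 ends, so nothing later overlaps RM3 either.
RM5 starts after RM4 ends, so nothing later overlaps RM4 either.
RM6 starts exactly when RM5 ends (back-to-back, no overlap).
Every pair is clear; the schedule has no overlaps.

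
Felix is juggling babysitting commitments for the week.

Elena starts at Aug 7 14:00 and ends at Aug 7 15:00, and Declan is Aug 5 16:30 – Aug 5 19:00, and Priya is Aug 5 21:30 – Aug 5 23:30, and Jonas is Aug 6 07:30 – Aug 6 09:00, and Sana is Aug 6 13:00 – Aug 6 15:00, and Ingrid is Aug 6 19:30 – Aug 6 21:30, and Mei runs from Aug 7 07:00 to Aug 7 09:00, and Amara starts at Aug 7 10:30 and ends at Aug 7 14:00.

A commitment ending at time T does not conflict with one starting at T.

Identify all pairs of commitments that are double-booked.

Sorted by start: Declan, Priya, Jonas, Sana, Ingrid, Mei, Amara, Elena.
Priya starts after Declan ends, so nothing later overlaps Declan either.
Jonas starts after Priya ends, so nothing later overlaps Priya either.
Sana starts after Jonas ends, so nothing later overlaps Jonas either.
Ingrid starts after Sana ends, so nothing later overlaps Sana either.
Mei starts after Ingrid ends, so nothing later overlaps Ingrid either.
Amara starts after Mei ends, so nothing later overlaps Mei either.
Elena starts exactly when Amara ends (back-to-back, no overlap).

none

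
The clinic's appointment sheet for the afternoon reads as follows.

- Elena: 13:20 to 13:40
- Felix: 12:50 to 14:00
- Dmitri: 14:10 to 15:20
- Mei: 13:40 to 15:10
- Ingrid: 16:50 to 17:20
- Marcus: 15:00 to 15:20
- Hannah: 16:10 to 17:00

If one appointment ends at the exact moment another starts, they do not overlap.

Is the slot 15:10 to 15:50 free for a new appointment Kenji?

No — it overlaps Dmitri, Marcus

Felix: ends 14:00 at or before Kenji starts 15:10 → clear.
Elena: ends 13:40 at or before Kenji starts 15:10 → clear.
Mei: ends 15:10 at or before Kenji starts 15:10 → clear.
Dmitri: starts 14:10 before Kenji ends 15:50, and ends 15:20 after Kenji starts 15:10 → overlap.
Marcus: starts 15:00 before Kenji ends 15:50, and ends 15:20 after Kenji starts 15:10 → overlap.
Hannah: starts 16:10 at or after Kenji ends 15:50 → clear.
Ingrid: starts 16:50 at or after Kenji ends 15:50 → clear.
Kenji overlaps Dmitri, Marcus.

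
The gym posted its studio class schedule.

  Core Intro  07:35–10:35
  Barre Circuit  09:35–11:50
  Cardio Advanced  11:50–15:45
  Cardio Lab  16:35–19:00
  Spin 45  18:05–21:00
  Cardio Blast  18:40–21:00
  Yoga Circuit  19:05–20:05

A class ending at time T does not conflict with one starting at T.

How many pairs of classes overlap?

Sorted by start: Core Intro, Barre Circuit, Cardio Advanced, Cardio Lab, Spin 45, Cardio Blast, Yoga Circuit.
Barre Circuit starts before Core Intro ends → Core Intro and Barre Circuit overlap.
Cardio Advanced starts after Core Intro ends; Core Intro is clear from here.
Cardio Advanced starts exactly when Barre Circuit ends (back-to-back, no overlap); Barre Circuit is clear from here.
Cardio Lab starts after Cardio Advanced ends; Cardio Advanced is clear from here.
Spin 45 starts before Cardio Lab ends → Cardio Lab and Spin 45 overlap.
Cardio Blast starts before Cardio Lab ends → Cardio Lab and Cardio Blast overlap.
Yoga Circuit starts after Cardio Lab ends.
Cardio Blast starts before Spin 45 ends → Spin 45 and Cardio Blast overlap.
Yoga Circuit starts before Spin 45 ends → Spin 45 and Yoga Circuit overlap.
Yoga Circuit starts before Cardio Blast ends → Cardio Blast and Yoga Circuit overlap.
Overlapping pairs: Barre Circuit & Core Intro, Cardio Blast & Cardio Lab, Cardio Blast & Spin 45, Cardio Blast & Yoga Circuit, Cardio Lab & Spin 45, Spin 45 & Yoga Circuit — 6 in total.

6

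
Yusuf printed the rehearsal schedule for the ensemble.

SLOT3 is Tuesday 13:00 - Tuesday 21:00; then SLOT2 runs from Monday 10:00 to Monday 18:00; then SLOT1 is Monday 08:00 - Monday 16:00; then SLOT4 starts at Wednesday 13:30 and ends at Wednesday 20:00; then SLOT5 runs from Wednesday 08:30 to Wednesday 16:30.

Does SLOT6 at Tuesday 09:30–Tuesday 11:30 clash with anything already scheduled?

SLOT1: ends Monday 16:00 at or before SLOT6 starts Tuesday 09:30 → clear.
SLOT2: ends Monday 18:00 at or before SLOT6 starts Tuesday 09:30 → clear.
SLOT3: starts Tuesday 13:00 at or after SLOT6 ends Tuesday 11:30 → clear.
SLOT5: starts Wednesday 08:30 at or after SLOT6 ends Tuesday 11:30 → clear.
SLOT4: starts Wednesday 13:30 at or after SLOT6 ends Tuesday 11:30 → clear.

No — it doesn't clash with anything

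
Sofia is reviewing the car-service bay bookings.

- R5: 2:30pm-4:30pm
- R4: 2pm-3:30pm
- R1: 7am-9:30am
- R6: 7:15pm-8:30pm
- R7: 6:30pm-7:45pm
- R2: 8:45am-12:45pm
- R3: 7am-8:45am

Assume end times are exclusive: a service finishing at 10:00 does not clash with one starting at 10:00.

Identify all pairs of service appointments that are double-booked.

Sorted by start: R1, R3, R2, R4, R5, R7, R6.
R3 starts before R1 ends → R1 and R3 overlap.
R2 starts before R1 ends → R1 and R2 overlap.
R4 starts after R1 ends; R1 is clear from here.
R2 starts exactly when R3 ends (back-to-back, no overlap); R3 is clear from here.
R4 starts after R2 ends; R2 is clear from here.
R5 starts before R4 ends → R4 and R5 overlap.
R7 starts after R4 ends; R4 is clear from here.
R7 starts after R5 ends; R5 is clear from here.
R6 starts before R7 ends → R7 and R6 overlap.

R1 & R2, R1 & R3, R4 & R5, R6 & R7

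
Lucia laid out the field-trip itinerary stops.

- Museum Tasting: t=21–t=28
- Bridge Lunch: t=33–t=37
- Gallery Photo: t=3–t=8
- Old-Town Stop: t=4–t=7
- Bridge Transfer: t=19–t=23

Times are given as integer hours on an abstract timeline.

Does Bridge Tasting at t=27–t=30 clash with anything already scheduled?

Yes — it overlaps Museum Tasting

Gallery Photo: ends t=8 at or before Bridge Tasting starts t=27 → clear.
Old-Town Stop: ends t=7 at or before Bridge Tasting starts t=27 → clear.
Bridge Transfer: ends t=23 at or before Bridge Tasting starts t=27 → clear.
Museum Tasting: starts t=21 before Bridge Tasting ends t=30, and ends t=28 after Bridge Tasting starts t=27 → overlap.
Bridge Lunch: starts t=33 at or after Bridge Tasting ends t=30 → clear.
Bridge Tasting overlaps Museum Tasting.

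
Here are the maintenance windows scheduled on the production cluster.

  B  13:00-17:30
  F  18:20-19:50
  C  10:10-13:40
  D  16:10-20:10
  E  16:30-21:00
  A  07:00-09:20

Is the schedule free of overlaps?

Sorted by start: A, C, B, D, E, F.
C starts after A ends, so A has no further overlaps.
B starts before C ends → C and B overlap.
That's a conflict, so the schedule is not conflict-free.

No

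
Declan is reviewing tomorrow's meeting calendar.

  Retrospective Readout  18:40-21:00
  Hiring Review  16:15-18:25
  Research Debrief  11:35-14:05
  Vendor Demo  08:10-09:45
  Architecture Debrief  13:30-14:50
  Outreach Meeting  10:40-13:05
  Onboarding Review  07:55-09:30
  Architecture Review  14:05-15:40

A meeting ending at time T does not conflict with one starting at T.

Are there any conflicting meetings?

Yes

Sorted by start: Onboarding Review, Vendor Demo, Outreach Meeting, Research Debrief, Architecture Debrief, Architecture Review, Hiring Review, Retrospective Readout.
Vendor Demo starts before Onboarding Review ends → Onboarding Review and Vendor Demo overlap.
That's a conflict, so the schedule is not conflict-free.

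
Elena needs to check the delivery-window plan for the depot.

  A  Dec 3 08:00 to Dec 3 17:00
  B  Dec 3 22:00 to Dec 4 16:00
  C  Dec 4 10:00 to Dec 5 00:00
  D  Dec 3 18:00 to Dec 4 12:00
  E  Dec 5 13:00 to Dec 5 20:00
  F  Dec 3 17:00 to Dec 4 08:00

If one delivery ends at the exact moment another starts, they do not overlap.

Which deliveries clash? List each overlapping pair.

B & C, B & D, B & F, C & D, D & F

Two intervals overlap when each starts before the other ends.
Sorted by start: A, F, D, B, C, E.
F starts exactly when A ends (back-to-back, no overlap), so A has no further overlaps.
D starts before F ends → F and D overlap.
B starts before F ends → F and B overlap.
C starts after F ends, so F has no further overlaps.
B starts before D ends → D and B overlap.
C starts before D ends → D and C overlap.
E starts after D ends.
C starts before B ends → B and C overlap.
E starts after B ends.
E starts after C ends.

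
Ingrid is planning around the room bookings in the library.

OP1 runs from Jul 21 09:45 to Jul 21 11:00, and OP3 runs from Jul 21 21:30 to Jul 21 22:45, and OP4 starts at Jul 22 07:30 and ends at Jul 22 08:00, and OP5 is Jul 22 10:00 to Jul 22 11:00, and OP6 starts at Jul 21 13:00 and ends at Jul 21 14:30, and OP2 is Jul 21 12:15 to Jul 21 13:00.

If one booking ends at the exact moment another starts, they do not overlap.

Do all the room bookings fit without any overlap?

Yes

Sorted by start: OP1, OP2, OP6, OP3, OP4, OP5.
OP2 starts after OP1 ends, so OP1 has no further overlaps.
OP6 starts exactly when OP2 ends (back-to-back, no overlap), so OP2 has no further overlaps.
OP3 starts after OP6 ends, so OP6 has no further overlaps.
OP4 starts after OP3 ends, so OP3 has no further overlaps.
OP5 starts after OP4 ends.
Every pair is clear; the schedule has no overlaps.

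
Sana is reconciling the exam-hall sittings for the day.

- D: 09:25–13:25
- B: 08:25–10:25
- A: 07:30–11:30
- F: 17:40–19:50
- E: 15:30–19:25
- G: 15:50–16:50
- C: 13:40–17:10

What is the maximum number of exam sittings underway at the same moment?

Sweep the timeline, counting +1 at each start and −1 at each end (ends before starts at a tie):
07:30 start A → 1
08:25 start B → 2
09:25 start D → 3
10:25 end B → 2
11:30 end A → 1
13:25 end D → 0
13:40 start C → 1
15:30 start E → 2
15:50 start G → 3
16:50 end G → 2
17:10 end C → 1
17:40 start F → 2
19:25 end E → 1
19:50 end F → 0
Peak is 3, at 09:25 (A, B, D).

3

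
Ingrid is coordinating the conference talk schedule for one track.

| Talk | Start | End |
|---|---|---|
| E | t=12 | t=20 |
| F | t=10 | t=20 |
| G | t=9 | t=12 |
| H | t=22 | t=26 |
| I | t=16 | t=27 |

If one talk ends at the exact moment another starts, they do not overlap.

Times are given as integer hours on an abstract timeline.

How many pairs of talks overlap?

5

Sorted by start: G, F, E, I, H.
F starts before G ends → G and F overlap.
E starts exactly when G ends (back-to-back, no overlap); G is clear from here.
E starts before F ends → F and E overlap.
I starts before F ends → F and I overlap.
H starts after F ends.
I starts before E ends → E and I overlap.
H starts after E ends.
H starts before I ends → I and H overlap.
Overlapping pairs: E & F, E & I, F & G, F & I, H & I — 5 in total.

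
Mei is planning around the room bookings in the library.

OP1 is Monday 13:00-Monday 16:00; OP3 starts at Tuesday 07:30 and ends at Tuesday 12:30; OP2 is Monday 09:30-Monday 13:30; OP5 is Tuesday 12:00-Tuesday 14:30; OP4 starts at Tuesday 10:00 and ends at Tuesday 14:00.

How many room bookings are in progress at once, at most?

3

Sweep the timeline, counting +1 at each start and −1 at each end (ends before starts at a tie):
Monday 09:30 start OP2 → 1
Monday 13:00 start OP1 → 2
Monday 13:30 end OP2 → 1
Monday 16:00 end OP1 → 0
Tuesday 07:30 start OP3 → 1
Tuesday 10:00 start OP4 → 2
Tuesday 12:00 start OP5 → 3
Tuesday 12:30 end OP3 → 2
Tuesday 14:00 end OP4 → 1
Tuesday 14:30 end OP5 → 0
Peak is 3, at Tuesday 12:00 (OP3, OP4, OP5).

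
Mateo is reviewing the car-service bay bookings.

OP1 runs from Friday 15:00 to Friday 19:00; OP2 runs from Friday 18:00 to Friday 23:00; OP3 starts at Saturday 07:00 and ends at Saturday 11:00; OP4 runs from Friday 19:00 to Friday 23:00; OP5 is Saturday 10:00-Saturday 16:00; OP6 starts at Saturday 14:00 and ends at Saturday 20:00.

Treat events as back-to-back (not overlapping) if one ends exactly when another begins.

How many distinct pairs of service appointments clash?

Sorted by start: OP1, OP2, OP4, OP3, OP5, OP6.
OP2 starts before OP1 ends → OP1 and OP2 overlap.
OP4 starts exactly when OP1 ends (back-to-back, no overlap), so nothing later overlaps OP1 either.
OP4 starts before OP2 ends → OP2 and OP4 overlap.
OP3 starts after OP2 ends, so nothing later overlaps OP2 either.
OP3 starts after OP4 ends, so nothing later overlaps OP4 either.
OP5 starts before OP3 ends → OP3 and OP5 overlap.
OP6 starts after OP3 ends.
OP6 starts before OP5 ends → OP5 and OP6 overlap.
Overlapping pairs: OP1 & OP2, OP2 & OP4, OP3 & OP5, OP5 & OP6 — 4 in total.

4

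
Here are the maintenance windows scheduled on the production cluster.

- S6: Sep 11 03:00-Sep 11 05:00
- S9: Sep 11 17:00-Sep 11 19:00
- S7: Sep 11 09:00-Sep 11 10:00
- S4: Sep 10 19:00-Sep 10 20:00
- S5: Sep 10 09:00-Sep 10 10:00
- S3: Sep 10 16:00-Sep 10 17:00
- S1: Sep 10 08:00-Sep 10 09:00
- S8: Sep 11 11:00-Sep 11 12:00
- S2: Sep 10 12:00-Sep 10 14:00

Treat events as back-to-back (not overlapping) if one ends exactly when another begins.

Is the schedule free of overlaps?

Yes

Sorted by start: S1, S5, S2, S3, S4, S6, S7, S8, S9.
S5 starts exactly when S1 ends (back-to-back, no overlap); S1 is clear from here.
S2 starts after S5 ends; S5 is clear from here.
S3 starts after S2 ends; S2 is clear from here.
S4 starts after S3 ends; S3 is clear from here.
S6 starts after S4 ends; S4 is clear from here.
S7 starts after S6 ends; S6 is clear from here.
S8 starts after S7 ends; S7 is clear from here.
S9 starts after S8 ends.
Every pair is clear; the schedule has no overlaps.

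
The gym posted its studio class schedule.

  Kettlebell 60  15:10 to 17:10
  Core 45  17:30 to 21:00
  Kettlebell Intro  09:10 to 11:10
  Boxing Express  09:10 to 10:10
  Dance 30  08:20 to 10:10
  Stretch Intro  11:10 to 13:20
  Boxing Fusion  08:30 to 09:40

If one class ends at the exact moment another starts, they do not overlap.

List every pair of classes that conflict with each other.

Sorted by start: Dance 30, Boxing Fusion, Boxing Express, Kettlebell Intro, Stretch Intro, Kettlebell 60, Core 45.
Boxing Fusion starts before Dance 30 ends → Dance 30 and Boxing Fusion overlap.
Boxing Express starts before Dance 30 ends → Dance 30 and Boxing Express overlap.
Kettlebell Intro starts before Dance 30 ends → Dance 30 and Kettlebell Intro overlap.
Stretch Intro starts after Dance 30 ends, so Dance 30 has no further overlaps.
Boxing Express starts before Boxing Fusion ends → Boxing Fusion and Boxing Express overlap.
Kettlebell Intro starts before Boxing Fusion ends → Boxing Fusion and Kettlebell Intro overlap.
Stretch Intro starts after Boxing Fusion ends, so Boxing Fusion has no further overlaps.
Kettlebell Intro starts before Boxing Express ends → Boxing Express and Kettlebell Intro overlap.
Stretch Intro starts after Boxing Express ends, so Boxing Express has no further overlaps.
Stretch Intro starts exactly when Kettlebell Intro ends (back-to-back, no overlap), so Kettlebell Intro has no further overlaps.
Kettlebell 60 starts after Stretch Intro ends, so Stretch Intro has no further overlaps.
Core 45 starts after Kettlebell 60 ends.

Boxing Express & Boxing Fusion, Boxing Express & Dance 30, Boxing Express & Kettlebell Intro, Boxing Fusion & Dance 30, Boxing Fusion & Kettlebell Intro, Dance 30 & Kettlebell Intro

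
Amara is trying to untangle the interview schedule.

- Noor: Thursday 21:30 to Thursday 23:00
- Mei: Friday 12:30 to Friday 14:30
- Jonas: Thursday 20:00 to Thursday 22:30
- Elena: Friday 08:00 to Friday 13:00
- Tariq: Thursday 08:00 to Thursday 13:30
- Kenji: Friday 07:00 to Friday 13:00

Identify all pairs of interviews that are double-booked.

Elena & Kenji, Elena & Mei, Jonas & Noor, Kenji & Mei

Sorted by start: Tariq, Jonas, Noor, Kenji, Elena, Mei.
Jonas starts after Tariq ends, so nothing later overlaps Tariq either.
Noor starts before Jonas ends → Jonas and Noor overlap.
Kenji starts after Jonas ends, so nothing later overlaps Jonas either.
Kenji starts after Noor ends, so nothing later overlaps Noor either.
Elena starts before Kenji ends → Kenji and Elena overlap.
Mei starts before Kenji ends → Kenji and Mei overlap.
Mei starts before Elena ends → Elena and Mei overlap.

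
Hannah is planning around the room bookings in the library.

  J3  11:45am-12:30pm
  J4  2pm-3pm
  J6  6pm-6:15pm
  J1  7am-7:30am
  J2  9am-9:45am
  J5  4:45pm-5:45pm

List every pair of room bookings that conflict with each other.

Two intervals overlap when each starts before the other ends.
Sorted by start: J1, J2, J3, J4, J5, J6.
J2 starts after J1 ends; J1 is clear from here.
J3 starts after J2 ends; J2 is clear from here.
J4 starts after J3 ends; J3 is clear from here.
J5 starts after J4 ends; J4 is clear from here.
J6 starts after J5 ends.

no overlapping pairs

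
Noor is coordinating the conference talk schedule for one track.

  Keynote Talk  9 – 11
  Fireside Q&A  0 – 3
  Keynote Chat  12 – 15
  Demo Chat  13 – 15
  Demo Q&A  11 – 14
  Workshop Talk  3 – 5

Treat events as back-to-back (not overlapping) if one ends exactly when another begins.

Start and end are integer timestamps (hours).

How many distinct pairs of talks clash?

Sorted by start: Fireside Q&A, Workshop Talk, Keynote Talk, Demo Q&A, Keynote Chat, Demo Chat.
Workshop Talk starts exactly when Fireside Q&A ends (back-to-back, no overlap), so Fireside Q&A has no further overlaps.
Keynote Talk starts after Workshop Talk ends, so Workshop Talk has no further overlaps.
Demo Q&A starts exactly when Keynote Talk ends (back-to-back, no overlap), so Keynote Talk has no further overlaps.
Keynote Chat starts before Demo Q&A ends → Demo Q&A and Keynote Chat overlap.
Demo Chat starts before Demo Q&A ends → Demo Q&A and Demo Chat overlap.
Demo Chat starts before Keynote Chat ends → Keynote Chat and Demo Chat overlap.
Overlapping pairs: Demo Chat & Demo Q&A, Demo Chat & Keynote Chat, Demo Q&A & Keynote Chat — 3 in total.

3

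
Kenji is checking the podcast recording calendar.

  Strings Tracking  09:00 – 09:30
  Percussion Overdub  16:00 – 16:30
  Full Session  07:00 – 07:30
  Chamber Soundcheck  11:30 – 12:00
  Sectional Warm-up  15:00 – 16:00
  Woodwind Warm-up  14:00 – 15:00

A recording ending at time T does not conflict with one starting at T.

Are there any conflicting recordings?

Two intervals overlap when each starts before the other ends.
Sorted by start: Full Session, Strings Tracking, Chamber Soundcheck, Woodwind Warm-up, Sectional Warm-up, Percussion Overdub.
Strings Tracking starts after Full Session ends; Full Session is clear from here.
Chamber Soundcheck starts after Strings Tracking ends; Strings Tracking is clear from here.
Woodwind Warm-up starts after Chamber Soundcheck ends; Chamber Soundcheck is clear from here.
Sectional Warm-up starts exactly when Woodwind Warm-up ends (back-to-back, no overlap); Woodwind Warm-up is clear from here.
Percussion Overdub starts exactly when Sectional Warm-up ends (back-to-back, no overlap).
Every pair is clear; the schedule has no overlaps.

No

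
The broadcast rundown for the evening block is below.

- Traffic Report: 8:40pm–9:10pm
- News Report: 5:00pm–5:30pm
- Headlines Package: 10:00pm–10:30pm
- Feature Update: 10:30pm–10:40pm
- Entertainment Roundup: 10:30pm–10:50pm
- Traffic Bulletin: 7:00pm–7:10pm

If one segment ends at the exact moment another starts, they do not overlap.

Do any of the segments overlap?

Sorted by start: News Report, Traffic Bulletin, Traffic Report, Headlines Package, Feature Update, Entertainment Roundup.
Traffic Bulletin starts after News Report ends; News Report is clear from here.
Traffic Report starts after Traffic Bulletin ends; Traffic Bulletin is clear from here.
Headlines Package starts after Traffic Report ends; Traffic Report is clear from here.
Feature Update starts exactly when Headlines Package ends (back-to-back, no overlap); Headlines Package is clear from here.
Entertainment Roundup starts before Feature Update ends → Feature Update and Entertainment Roundup overlap.
That's a conflict, so the schedule is not conflict-free.

Yes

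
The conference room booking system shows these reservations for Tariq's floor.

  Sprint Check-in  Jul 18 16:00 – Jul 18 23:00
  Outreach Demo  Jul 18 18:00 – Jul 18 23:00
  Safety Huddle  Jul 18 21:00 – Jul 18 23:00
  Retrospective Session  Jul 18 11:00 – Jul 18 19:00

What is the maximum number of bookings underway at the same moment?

3

Sweep the timeline, counting +1 at each start and −1 at each end (ends before starts at a tie):
Jul 18 11:00 start Retrospective Session → 1
Jul 18 16:00 start Sprint Check-in → 2
Jul 18 18:00 start Outreach Demo → 3
Jul 18 19:00 end Retrospective Session → 2
Jul 18 21:00 start Safety Huddle → 3
Jul 18 23:00 end Outreach Demo → 2
Jul 18 23:00 end Safety Huddle → 1
Jul 18 23:00 end Sprint Check-in → 0
Peak is 3, at Jul 18 18:00 (Outreach Demo, Retrospective Session, Sprint Check-in).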